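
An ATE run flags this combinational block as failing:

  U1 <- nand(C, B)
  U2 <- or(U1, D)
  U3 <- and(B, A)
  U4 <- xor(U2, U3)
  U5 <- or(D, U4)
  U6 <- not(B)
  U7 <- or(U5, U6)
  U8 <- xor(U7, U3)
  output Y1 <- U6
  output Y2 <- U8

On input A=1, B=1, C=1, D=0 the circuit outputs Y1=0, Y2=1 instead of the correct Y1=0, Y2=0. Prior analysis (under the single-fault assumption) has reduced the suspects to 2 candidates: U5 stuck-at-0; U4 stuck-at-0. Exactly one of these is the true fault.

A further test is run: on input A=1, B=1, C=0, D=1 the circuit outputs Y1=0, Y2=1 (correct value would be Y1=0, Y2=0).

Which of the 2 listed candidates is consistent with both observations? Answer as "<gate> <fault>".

Evaluate each candidate on input A=1, B=1, C=0, D=1:
  U5 stuck-at-0: U1=1, U2=1, U3=1, U4=0, U5=0 [stuck-at-0], U6=0, U7=0, U8=1 → Y1=0, Y2=1 — matches
  U4 stuck-at-0: U1=1, U2=1, U3=1, U4=0 [stuck-at-0], U5=1, U6=0, U7=1, U8=0 → Y1=0, Y2=0 — eliminated
Only U5 stuck-at-0 reproduces the observed Y1=0, Y2=1.

U5 stuck-at-0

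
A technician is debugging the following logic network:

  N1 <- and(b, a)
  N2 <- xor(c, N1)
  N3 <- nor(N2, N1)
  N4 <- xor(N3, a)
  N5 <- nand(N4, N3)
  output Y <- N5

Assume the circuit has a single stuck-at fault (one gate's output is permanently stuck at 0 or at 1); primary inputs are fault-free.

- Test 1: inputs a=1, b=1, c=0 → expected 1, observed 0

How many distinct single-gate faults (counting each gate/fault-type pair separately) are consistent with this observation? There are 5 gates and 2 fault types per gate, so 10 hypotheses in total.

Fault-free: N1=1, N2=1, N3=0, N4=1, N5=1 → 1. Observed 0.
  N1 stuck-at-0: output 1 ✗
  N1 stuck-at-1: output 1 ✗
  N2 stuck-at-0: output 1 ✗
  N2 stuck-at-1: output 1 ✗
  N3 stuck-at-0: output 1 ✗
  N3 stuck-at-1: output 1 ✗
  N4 stuck-at-0: output 1 ✗
  N4 stuck-at-1: output 1 ✗
  N5 stuck-at-0: output 0 ✓
  N5 stuck-at-1: output 1 ✗
Consistent faults: {N5 stuck-at-0} — 1 in all.

1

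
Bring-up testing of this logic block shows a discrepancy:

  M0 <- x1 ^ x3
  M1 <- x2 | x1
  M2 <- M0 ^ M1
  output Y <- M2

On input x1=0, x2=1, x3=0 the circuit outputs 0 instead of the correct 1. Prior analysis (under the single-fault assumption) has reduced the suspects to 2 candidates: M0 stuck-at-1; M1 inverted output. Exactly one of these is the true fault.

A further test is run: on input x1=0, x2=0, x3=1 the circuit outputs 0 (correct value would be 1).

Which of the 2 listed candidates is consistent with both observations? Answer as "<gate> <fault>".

Evaluate each candidate on input x1=0, x2=0, x3=1:
  M0 stuck-at-1: M0=1 [stuck-at-1], M1=0, M2=1 → 1 — eliminated
  M1 inverted output: M0=1, M1=1 [inverted output], M2=0 → 0 — matches
Only M1 inverted output reproduces the observed 0.

M1 inverted output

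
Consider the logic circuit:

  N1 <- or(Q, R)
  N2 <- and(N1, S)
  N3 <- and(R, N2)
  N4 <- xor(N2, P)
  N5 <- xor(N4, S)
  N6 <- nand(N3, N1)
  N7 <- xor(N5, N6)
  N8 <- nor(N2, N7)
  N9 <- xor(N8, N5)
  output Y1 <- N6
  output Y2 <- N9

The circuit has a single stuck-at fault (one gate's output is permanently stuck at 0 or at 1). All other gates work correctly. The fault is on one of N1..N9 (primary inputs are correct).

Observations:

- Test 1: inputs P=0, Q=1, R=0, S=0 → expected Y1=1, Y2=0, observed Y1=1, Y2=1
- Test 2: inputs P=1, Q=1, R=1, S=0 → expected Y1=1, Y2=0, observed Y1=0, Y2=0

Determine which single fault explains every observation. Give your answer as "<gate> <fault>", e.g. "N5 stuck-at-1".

N2 stuck-at-1

Fault-free values for test 1 (P=0, Q=1, R=0, S=0): N1=1, N2=0, N3=0, N4=0, N5=0, N6=1, N7=1, N8=0, N9=0, giving Y1=1, Y2=0. Observed Y1=1, Y2=1.
Test 1: faults giving observed Y1=1, Y2=1 are {N2 stuck-at-1, N7 stuck-at-0, N8 stuck-at-1, N9 stuck-at-1}.
Test 2 (P=1, Q=1, R=1, S=0): fault-free N1=1, N2=0, N3=0, N4=1, N5=1, N6=1, N7=0, N8=1, N9=0 → Y1=1, Y2=0; observed Y1=0, Y2=0. Eliminates N7 stuck-at-0, N8 stuck-at-1, N9 stuck-at-1.
Only N2 stuck-at-1 is consistent with every test.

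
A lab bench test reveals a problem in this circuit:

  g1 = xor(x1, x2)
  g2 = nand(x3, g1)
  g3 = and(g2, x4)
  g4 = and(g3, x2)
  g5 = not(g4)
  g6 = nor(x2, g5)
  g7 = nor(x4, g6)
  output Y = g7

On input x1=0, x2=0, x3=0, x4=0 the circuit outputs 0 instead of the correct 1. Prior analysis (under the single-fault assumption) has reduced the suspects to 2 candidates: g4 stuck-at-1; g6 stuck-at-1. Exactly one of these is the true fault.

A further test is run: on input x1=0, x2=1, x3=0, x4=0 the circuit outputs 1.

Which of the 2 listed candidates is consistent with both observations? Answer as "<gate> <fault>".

g4 stuck-at-1

Evaluate each candidate on input x1=0, x2=1, x3=0, x4=0:
  g4 stuck-at-1: g1=1, g2=1, g3=0, g4=1 [stuck-at-1], g5=0, g6=0, g7=1 → 1 — matches
  g6 stuck-at-1: g1=1, g2=1, g3=0, g4=0, g5=1, g6=1 [stuck-at-1], g7=0 → 0 — eliminated
Only g4 stuck-at-1 reproduces the observed 1.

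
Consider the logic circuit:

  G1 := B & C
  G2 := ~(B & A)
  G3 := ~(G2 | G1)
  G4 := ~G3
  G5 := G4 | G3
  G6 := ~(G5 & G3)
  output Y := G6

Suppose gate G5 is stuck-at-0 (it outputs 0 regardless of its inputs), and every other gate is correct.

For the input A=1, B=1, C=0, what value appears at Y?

Propagate with G5 forced: G1=0, G2=0, G3=1, G4=0, G5=0 [stuck-at-0], G6=1.
So Y = 1. (Without the fault it would be 0.)

1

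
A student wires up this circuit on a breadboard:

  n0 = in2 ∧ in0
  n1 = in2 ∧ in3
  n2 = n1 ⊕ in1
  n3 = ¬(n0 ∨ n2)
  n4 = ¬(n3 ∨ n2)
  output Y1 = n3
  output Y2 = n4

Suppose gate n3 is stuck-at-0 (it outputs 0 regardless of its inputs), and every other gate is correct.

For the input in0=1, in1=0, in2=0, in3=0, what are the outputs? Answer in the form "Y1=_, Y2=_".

Propagate with n3 forced: n0=0, n1=0, n2=0, n3=0 [stuck-at-0], n4=1.
So the outputs are Y1=0, Y2=1. (Without the fault they would be Y1=1, Y2=0.)

Y1=0, Y2=1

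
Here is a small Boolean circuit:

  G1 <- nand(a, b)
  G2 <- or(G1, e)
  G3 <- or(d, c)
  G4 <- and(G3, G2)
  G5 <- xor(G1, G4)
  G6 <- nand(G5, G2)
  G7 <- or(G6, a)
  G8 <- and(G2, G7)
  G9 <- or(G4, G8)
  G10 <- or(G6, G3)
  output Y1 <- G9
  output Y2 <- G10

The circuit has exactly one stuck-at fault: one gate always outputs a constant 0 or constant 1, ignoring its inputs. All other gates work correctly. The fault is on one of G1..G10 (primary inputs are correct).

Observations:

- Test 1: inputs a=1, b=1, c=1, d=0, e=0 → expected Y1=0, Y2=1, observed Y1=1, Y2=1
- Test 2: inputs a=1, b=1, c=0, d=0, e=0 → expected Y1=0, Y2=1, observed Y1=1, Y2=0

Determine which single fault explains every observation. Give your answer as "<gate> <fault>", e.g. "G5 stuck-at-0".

G1 stuck-at-1

Fault-free values for test 1 (a=1, b=1, c=1, d=0, e=0): G1=0, G2=0, G3=1, G4=0, G5=0, G6=1, G7=1, G8=0, G9=0, G10=1, giving Y1=0, Y2=1. Observed Y1=1, Y2=1.
Test 1: faults giving observed Y1=1, Y2=1 are {G1 stuck-at-1, G2 stuck-at-1, G4 stuck-at-1, G8 stuck-at-1, G9 stuck-at-1}.
Test 2 (a=1, b=1, c=0, d=0, e=0): fault-free G1=0, G2=0, G3=0, G4=0, G5=0, G6=1, G7=1, G8=0, G9=0, G10=1 → Y1=0, Y2=1; observed Y1=1, Y2=0. Eliminates G2 stuck-at-1, G4 stuck-at-1, G8 stuck-at-1, G9 stuck-at-1.
Only G1 stuck-at-1 is consistent with every test.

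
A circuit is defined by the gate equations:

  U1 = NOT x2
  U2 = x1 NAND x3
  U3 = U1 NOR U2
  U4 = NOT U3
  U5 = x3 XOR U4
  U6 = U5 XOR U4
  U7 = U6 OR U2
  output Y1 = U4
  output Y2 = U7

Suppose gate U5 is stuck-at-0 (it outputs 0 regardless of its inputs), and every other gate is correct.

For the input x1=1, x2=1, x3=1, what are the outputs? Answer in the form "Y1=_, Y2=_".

Y1=0, Y2=0

Propagate with U5 forced: U1=0, U2=0, U3=1, U4=0, U5=0 [stuck-at-0], U6=0, U7=0.
So the outputs are Y1=0, Y2=0. (Without the fault they would be Y1=0, Y2=1.)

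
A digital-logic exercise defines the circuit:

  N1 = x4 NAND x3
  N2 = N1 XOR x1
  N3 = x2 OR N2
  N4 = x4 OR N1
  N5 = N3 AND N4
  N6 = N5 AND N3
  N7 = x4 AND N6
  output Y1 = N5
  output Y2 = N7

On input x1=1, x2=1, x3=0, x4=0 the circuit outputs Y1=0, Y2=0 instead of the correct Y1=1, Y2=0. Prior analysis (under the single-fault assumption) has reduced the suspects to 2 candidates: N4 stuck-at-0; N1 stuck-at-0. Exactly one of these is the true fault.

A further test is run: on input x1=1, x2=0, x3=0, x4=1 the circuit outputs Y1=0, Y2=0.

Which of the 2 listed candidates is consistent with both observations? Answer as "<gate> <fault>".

N4 stuck-at-0

Evaluate each candidate on input x1=1, x2=0, x3=0, x4=1:
  N4 stuck-at-0: N1=1, N2=0, N3=0, N4=0 [stuck-at-0], N5=0, N6=0, N7=0 → Y1=0, Y2=0 — matches
  N1 stuck-at-0: N1=0 [stuck-at-0], N2=1, N3=1, N4=1, N5=1, N6=1, N7=1 → Y1=1, Y2=1 — eliminated
Only N4 stuck-at-0 reproduces the observed Y1=0, Y2=0.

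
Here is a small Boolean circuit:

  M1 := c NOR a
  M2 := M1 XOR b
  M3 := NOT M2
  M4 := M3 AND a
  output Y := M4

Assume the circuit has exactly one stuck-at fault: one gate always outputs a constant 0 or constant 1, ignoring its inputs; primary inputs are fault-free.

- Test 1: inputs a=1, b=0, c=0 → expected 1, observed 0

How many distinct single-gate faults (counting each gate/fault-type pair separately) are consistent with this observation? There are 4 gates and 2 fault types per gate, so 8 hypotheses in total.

4

Fault-free: M1=0, M2=0, M3=1, M4=1 → 1. Observed 0.
  M1 stuck-at-0: output 1 ✗
  M1 stuck-at-1: output 0 ✓
  M2 stuck-at-0: output 1 ✗
  M2 stuck-at-1: output 0 ✓
  M3 stuck-at-0: output 0 ✓
  M3 stuck-at-1: output 1 ✗
  M4 stuck-at-0: output 0 ✓
  M4 stuck-at-1: output 1 ✗
Consistent faults: {M1 stuck-at-1, M2 stuck-at-1, M3 stuck-at-0, M4 stuck-at-0} — 4 in all.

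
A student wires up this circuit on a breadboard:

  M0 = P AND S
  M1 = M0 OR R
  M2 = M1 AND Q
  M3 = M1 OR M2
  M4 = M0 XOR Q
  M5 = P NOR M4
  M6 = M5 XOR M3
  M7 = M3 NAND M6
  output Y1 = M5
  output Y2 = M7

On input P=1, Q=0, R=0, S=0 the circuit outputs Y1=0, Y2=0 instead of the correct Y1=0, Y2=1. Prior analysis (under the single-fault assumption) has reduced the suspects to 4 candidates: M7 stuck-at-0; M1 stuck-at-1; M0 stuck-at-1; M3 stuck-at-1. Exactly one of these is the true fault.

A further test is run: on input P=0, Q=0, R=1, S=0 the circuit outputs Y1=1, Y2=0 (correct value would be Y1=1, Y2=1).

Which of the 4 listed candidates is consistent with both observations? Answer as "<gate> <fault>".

M7 stuck-at-0

Evaluate each candidate on input P=0, Q=0, R=1, S=0:
  M7 stuck-at-0: M0=0, M1=1, M2=0, M3=1, M4=0, M5=1, M6=0, M7=0 [stuck-at-0] → Y1=1, Y2=0 — matches
  M1 stuck-at-1: M0=0, M1=1 [stuck-at-1], M2=0, M3=1, M4=0, M5=1, M6=0, M7=1 → Y1=1, Y2=1 — eliminated
  M0 stuck-at-1: M0=1 [stuck-at-1], M1=1, M2=0, M3=1, M4=1, M5=0, M6=1, M7=0 → Y1=0, Y2=0 — eliminated
  M3 stuck-at-1: M0=0, M1=1, M2=0, M3=1 [stuck-at-1], M4=0, M5=1, M6=0, M7=1 → Y1=1, Y2=1 — eliminated
Only M7 stuck-at-0 reproduces the observed Y1=1, Y2=0.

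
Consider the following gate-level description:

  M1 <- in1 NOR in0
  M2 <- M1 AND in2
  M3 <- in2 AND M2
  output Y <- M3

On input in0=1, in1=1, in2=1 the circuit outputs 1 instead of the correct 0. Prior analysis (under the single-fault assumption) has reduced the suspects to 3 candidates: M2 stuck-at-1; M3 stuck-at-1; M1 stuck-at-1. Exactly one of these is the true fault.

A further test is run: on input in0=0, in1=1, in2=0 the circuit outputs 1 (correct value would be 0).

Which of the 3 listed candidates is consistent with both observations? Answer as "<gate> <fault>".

M3 stuck-at-1

Evaluate each candidate on input in0=0, in1=1, in2=0:
  M2 stuck-at-1: M1=0, M2=1 [stuck-at-1], M3=0 → 0 — eliminated
  M3 stuck-at-1: M1=0, M2=0, M3=1 [stuck-at-1] → 1 — matches
  M1 stuck-at-1: M1=1 [stuck-at-1], M2=0, M3=0 → 0 — eliminated
Only M3 stuck-at-1 reproduces the observed 1.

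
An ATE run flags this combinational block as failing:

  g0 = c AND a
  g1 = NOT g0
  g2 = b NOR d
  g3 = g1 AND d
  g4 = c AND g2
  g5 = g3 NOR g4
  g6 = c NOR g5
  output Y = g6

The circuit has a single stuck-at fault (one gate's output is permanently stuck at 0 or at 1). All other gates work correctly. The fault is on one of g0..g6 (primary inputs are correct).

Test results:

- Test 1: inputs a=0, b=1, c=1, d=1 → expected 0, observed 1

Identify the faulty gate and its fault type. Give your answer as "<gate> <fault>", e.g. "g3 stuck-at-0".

g6 stuck-at-1

Fault-free values for test 1 (a=0, b=1, c=1, d=1): g0=0, g1=1, g2=0, g3=1, g4=0, g5=0, g6=0, giving Y=0. Observed 1.
Test 1: faults giving observed 1 are {g6 stuck-at-1}.
Only g6 stuck-at-1 is consistent with every test.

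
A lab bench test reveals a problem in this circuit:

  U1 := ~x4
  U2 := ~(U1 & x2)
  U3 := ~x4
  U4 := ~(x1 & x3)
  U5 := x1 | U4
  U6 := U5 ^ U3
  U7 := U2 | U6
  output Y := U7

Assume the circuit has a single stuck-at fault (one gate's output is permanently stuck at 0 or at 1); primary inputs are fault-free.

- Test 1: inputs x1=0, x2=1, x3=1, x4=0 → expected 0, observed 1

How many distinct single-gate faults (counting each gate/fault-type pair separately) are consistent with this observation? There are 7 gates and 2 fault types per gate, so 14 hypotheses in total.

7

Fault-free: U1=1, U2=0, U3=1, U4=1, U5=1, U6=0, U7=0 → 0. Observed 1.
  U1 stuck-at-0: output 1 ✓
  U1 stuck-at-1: output 0 ✗
  U2 stuck-at-0: output 0 ✗
  U2 stuck-at-1: output 1 ✓
  U3 stuck-at-0: output 1 ✓
  U3 stuck-at-1: output 0 ✗
  U4 stuck-at-0: output 1 ✓
  U4 stuck-at-1: output 0 ✗
  U5 stuck-at-0: output 1 ✓
  U5 stuck-at-1: output 0 ✗
  U6 stuck-at-0: output 0 ✗
  U6 stuck-at-1: output 1 ✓
  U7 stuck-at-0: output 0 ✗
  U7 stuck-at-1: output 1 ✓
Consistent faults: {U1 stuck-at-0, U2 stuck-at-1, U3 stuck-at-0, U4 stuck-at-0, U5 stuck-at-0, U6 stuck-at-1, U7 stuck-at-1} — 7 in all.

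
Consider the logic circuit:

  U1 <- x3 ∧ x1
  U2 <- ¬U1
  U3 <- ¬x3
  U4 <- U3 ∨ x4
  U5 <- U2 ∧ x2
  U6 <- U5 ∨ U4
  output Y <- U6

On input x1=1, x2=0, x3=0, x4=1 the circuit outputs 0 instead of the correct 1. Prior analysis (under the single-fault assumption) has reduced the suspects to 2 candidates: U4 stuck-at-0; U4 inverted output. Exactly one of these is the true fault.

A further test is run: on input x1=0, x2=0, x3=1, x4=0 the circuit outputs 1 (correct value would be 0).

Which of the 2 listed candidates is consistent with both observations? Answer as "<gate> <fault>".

U4 inverted output

Evaluate each candidate on input x1=0, x2=0, x3=1, x4=0:
  U4 stuck-at-0: U1=0, U2=1, U3=0, U4=0 [stuck-at-0], U5=0, U6=0 → 0 — eliminated
  U4 inverted output: U1=0, U2=1, U3=0, U4=1 [inverted output], U5=0, U6=1 → 1 — matches
Only U4 inverted output reproduces the observed 1.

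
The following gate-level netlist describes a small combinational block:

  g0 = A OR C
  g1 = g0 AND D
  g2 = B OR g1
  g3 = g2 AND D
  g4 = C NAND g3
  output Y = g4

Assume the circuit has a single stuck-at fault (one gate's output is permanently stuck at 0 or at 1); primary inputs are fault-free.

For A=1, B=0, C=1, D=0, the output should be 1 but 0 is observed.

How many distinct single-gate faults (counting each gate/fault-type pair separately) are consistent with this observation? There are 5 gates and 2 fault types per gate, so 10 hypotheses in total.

Fault-free: g0=1, g1=0, g2=0, g3=0, g4=1 → 1. Observed 0.
  g0 stuck-at-0: output 1 ✗
  g0 stuck-at-1: output 1 ✗
  g1 stuck-at-0: output 1 ✗
  g1 stuck-at-1: output 1 ✗
  g2 stuck-at-0: output 1 ✗
  g2 stuck-at-1: output 1 ✗
  g3 stuck-at-0: output 1 ✗
  g3 stuck-at-1: output 0 ✓
  g4 stuck-at-0: output 0 ✓
  g4 stuck-at-1: output 1 ✗
Consistent faults: {g3 stuck-at-1, g4 stuck-at-0} — 2 in all.

2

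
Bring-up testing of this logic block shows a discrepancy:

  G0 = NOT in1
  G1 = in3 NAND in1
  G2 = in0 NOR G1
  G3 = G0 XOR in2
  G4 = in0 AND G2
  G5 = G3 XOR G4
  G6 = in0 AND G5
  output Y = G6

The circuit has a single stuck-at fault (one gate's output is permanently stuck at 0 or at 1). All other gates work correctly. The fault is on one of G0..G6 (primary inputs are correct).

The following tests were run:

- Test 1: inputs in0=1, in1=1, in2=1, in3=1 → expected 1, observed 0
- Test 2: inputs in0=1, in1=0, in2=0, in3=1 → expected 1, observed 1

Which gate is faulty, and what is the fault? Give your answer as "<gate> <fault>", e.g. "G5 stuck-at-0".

G0 stuck-at-1

Fault-free values for test 1 (in0=1, in1=1, in2=1, in3=1): G0=0, G1=0, G2=0, G3=1, G4=0, G5=1, G6=1, giving Y=1. Observed 0.
Test 1: faults giving observed 0 are {G0 stuck-at-1, G2 stuck-at-1, G3 stuck-at-0, G4 stuck-at-1, G5 stuck-at-0, G6 stuck-at-0}.
Test 2 (in0=1, in1=0, in2=0, in3=1): fault-free G0=1, G1=1, G2=0, G3=1, G4=0, G5=1, G6=1 → 1; observed 1. Eliminates G2 stuck-at-1, G3 stuck-at-0, G4 stuck-at-1, G5 stuck-at-0, G6 stuck-at-0.
Only G0 stuck-at-1 is consistent with every test.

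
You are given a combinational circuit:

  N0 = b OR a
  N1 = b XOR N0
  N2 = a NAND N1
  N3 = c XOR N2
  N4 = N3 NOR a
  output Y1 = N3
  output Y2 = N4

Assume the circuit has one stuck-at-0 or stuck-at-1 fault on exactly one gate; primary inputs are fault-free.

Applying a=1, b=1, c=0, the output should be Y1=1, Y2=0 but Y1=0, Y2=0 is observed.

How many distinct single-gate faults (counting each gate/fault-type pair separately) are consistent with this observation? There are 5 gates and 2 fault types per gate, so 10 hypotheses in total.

4

Fault-free: N0=1, N1=0, N2=1, N3=1, N4=0 → Y1=1, Y2=0. Observed Y1=0, Y2=0.
  N0 stuck-at-0: output Y1=0, Y2=0 ✓
  N0 stuck-at-1: output Y1=1, Y2=0 ✗
  N1 stuck-at-0: output Y1=1, Y2=0 ✗
  N1 stuck-at-1: output Y1=0, Y2=0 ✓
  N2 stuck-at-0: output Y1=0, Y2=0 ✓
  N2 stuck-at-1: output Y1=1, Y2=0 ✗
  N3 stuck-at-0: output Y1=0, Y2=0 ✓
  N3 stuck-at-1: output Y1=1, Y2=0 ✗
  N4 stuck-at-0: output Y1=1, Y2=0 ✗
  N4 stuck-at-1: output Y1=1, Y2=1 ✗
Consistent faults: {N0 stuck-at-0, N1 stuck-at-1, N2 stuck-at-0, N3 stuck-at-0} — 4 in all.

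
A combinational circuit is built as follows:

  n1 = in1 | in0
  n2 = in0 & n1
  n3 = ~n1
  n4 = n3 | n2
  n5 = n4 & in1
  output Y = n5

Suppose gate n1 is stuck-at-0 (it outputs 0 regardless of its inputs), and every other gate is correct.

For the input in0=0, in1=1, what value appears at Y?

1

Propagate with n1 forced: n1=0 [stuck-at-0], n2=0, n3=1, n4=1, n5=1.
So Y = 1. (Without the fault it would be 0.)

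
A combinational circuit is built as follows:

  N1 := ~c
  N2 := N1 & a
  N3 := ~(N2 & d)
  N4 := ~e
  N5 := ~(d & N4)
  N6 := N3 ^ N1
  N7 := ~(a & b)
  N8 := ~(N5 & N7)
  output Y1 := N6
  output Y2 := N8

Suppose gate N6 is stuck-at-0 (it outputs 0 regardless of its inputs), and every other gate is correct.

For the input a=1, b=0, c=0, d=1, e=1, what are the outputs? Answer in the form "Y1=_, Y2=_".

Y1=0, Y2=0

Propagate with N6 forced: N1=1, N2=1, N3=0, N4=0, N5=1, N6=0 [stuck-at-0], N7=1, N8=0.
So the outputs are Y1=0, Y2=0. (Without the fault they would be Y1=1, Y2=0.)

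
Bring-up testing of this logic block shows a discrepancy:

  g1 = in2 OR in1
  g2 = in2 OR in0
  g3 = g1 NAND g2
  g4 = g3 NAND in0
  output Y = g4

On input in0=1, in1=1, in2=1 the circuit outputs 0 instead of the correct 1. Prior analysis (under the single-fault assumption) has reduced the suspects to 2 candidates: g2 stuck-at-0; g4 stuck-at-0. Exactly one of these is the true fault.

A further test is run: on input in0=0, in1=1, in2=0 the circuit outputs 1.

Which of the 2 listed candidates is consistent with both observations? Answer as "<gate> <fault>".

g2 stuck-at-0

Evaluate each candidate on input in0=0, in1=1, in2=0:
  g2 stuck-at-0: g1=1, g2=0 [stuck-at-0], g3=1, g4=1 → 1 — matches
  g4 stuck-at-0: g1=1, g2=0, g3=1, g4=0 [stuck-at-0] → 0 — eliminated
Only g2 stuck-at-0 reproduces the observed 1.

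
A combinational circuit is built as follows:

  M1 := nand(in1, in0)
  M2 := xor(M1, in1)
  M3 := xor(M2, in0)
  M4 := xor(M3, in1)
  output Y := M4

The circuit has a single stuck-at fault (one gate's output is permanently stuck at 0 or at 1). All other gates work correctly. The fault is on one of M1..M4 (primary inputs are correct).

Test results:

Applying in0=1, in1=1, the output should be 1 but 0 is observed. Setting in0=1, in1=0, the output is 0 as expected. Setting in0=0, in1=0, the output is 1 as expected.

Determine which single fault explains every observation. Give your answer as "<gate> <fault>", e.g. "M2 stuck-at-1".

M1 stuck-at-1

Fault-free values for test 1 (in0=1, in1=1): M1=0, M2=1, M3=0, M4=1, giving Y=1. Observed 0.
Test 1: faults giving observed 0 are {M1 stuck-at-1, M2 stuck-at-0, M3 stuck-at-1, M4 stuck-at-0}.
Test 2 (in0=1, in1=0): fault-free M1=1, M2=1, M3=0, M4=0 → 0; observed 0. Eliminates M2 stuck-at-0, M3 stuck-at-1.
Test 3 (in0=0, in1=0): fault-free M1=1, M2=1, M3=1, M4=1 → 1; observed 1. Eliminates M4 stuck-at-0.
Only M1 stuck-at-1 is consistent with every test.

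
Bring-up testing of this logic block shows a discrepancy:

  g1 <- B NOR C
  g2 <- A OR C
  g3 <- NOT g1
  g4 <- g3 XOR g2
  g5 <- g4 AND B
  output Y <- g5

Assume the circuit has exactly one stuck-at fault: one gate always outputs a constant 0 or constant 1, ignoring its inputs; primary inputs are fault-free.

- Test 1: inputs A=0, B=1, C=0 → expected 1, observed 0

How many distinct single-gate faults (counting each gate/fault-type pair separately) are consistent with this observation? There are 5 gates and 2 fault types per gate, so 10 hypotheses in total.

Fault-free: g1=0, g2=0, g3=1, g4=1, g5=1 → 1. Observed 0.
  g1 stuck-at-0: output 1 ✗
  g1 stuck-at-1: output 0 ✓
  g2 stuck-at-0: output 1 ✗
  g2 stuck-at-1: output 0 ✓
  g3 stuck-at-0: output 0 ✓
  g3 stuck-at-1: output 1 ✗
  g4 stuck-at-0: output 0 ✓
  g4 stuck-at-1: output 1 ✗
  g5 stuck-at-0: output 0 ✓
  g5 stuck-at-1: output 1 ✗
Consistent faults: {g1 stuck-at-1, g2 stuck-at-1, g3 stuck-at-0, g4 stuck-at-0, g5 stuck-at-0} — 5 in all.

5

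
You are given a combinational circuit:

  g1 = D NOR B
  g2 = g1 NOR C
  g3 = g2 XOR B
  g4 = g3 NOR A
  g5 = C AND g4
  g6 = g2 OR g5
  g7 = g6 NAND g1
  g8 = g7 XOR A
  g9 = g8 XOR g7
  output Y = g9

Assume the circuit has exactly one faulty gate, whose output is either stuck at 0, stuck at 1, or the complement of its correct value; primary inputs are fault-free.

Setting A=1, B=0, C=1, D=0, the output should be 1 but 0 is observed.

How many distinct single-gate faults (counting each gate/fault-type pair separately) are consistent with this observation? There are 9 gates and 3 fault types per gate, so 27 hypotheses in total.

Fault-free: g1=1, g2=0, g3=0, g4=0, g5=0, g6=0, g7=1, g8=0, g9=1 → 1. Observed 0.
  g1: none of the 3 fault types match ✗
  g2: none of the 3 fault types match ✗
  g3: none of the 3 fault types match ✗
  g4: none of the 3 fault types match ✗
  g5: none of the 3 fault types match ✗
  g6: none of the 3 fault types match ✗
  g7: none of the 3 fault types match ✗
  g8: stuck-at-1, inverted output ✓; others ✗
  g9: stuck-at-0, inverted output ✓; others ✗
Consistent faults: {g8 stuck-at-1, g8 inverted output, g9 stuck-at-0, g9 inverted output} — 4 in all.

4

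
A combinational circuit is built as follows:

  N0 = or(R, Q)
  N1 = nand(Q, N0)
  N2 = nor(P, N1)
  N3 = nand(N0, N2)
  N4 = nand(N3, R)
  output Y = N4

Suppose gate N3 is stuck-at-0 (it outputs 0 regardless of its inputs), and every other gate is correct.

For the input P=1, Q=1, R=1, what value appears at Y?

Propagate with N3 forced: N0=1, N1=0, N2=0, N3=0 [stuck-at-0], N4=1.
So Y = 1. (Without the fault it would be 0.)

1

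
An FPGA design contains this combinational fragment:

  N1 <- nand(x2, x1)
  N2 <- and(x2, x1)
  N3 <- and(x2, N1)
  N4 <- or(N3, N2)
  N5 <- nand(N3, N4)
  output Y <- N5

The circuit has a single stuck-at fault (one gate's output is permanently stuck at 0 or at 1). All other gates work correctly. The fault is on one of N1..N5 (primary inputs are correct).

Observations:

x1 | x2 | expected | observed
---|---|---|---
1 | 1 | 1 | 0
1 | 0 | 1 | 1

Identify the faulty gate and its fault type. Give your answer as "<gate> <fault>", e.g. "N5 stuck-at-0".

N1 stuck-at-1

Fault-free values for test 1 (x1=1, x2=1): N1=0, N2=1, N3=0, N4=1, N5=1, giving Y=1. Observed 0.
Test 1: faults giving observed 0 are {N1 stuck-at-1, N3 stuck-at-1, N5 stuck-at-0}.
Test 2 (x1=1, x2=0): fault-free N1=1, N2=0, N3=0, N4=0, N5=1 → 1; observed 1. Eliminates N3 stuck-at-1, N5 stuck-at-0.
Only N1 stuck-at-1 is consistent with every test.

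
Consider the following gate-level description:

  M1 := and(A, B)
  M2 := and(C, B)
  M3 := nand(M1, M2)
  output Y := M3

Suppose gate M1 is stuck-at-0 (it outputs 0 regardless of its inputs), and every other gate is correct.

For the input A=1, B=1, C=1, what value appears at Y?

Propagate with M1 forced: M1=0 [stuck-at-0], M2=1, M3=1.
So Y = 1. (Without the fault it would be 0.)

1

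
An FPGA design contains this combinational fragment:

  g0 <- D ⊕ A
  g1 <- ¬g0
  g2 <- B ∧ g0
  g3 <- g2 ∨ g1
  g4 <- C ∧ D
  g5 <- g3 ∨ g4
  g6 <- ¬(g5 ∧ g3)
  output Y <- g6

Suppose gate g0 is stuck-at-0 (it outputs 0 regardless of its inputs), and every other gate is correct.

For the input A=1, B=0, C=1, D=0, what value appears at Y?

Propagate with g0 forced: g0=0 [stuck-at-0], g1=1, g2=0, g3=1, g4=0, g5=1, g6=0.
So Y = 0. (Without the fault it would be 1.)

0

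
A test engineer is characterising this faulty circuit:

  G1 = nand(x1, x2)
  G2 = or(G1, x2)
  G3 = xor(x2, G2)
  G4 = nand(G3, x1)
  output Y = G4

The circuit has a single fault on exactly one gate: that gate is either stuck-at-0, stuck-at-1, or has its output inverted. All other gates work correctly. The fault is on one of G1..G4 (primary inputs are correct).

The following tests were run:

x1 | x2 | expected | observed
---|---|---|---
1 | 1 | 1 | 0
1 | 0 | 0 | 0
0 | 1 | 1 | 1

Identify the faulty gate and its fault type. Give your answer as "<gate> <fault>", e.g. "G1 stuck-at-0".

G3 stuck-at-1

Fault-free values for test 1 (x1=1, x2=1): G1=0, G2=1, G3=0, G4=1, giving Y=1. Observed 0.
Test 1: faults giving observed 0 are {G2 stuck-at-0, G2 inverted output, G3 stuck-at-1, G3 inverted output, G4 stuck-at-0, G4 inverted output}.
Test 2 (x1=1, x2=0): fault-free G1=1, G2=1, G3=1, G4=0 → 0; observed 0. Eliminates G2 stuck-at-0, G2 inverted output, G3 inverted output, G4 inverted output.
Test 3 (x1=0, x2=1): fault-free G1=1, G2=1, G3=0, G4=1 → 1; observed 1. Eliminates G4 stuck-at-0.
Only G3 stuck-at-1 is consistent with every test.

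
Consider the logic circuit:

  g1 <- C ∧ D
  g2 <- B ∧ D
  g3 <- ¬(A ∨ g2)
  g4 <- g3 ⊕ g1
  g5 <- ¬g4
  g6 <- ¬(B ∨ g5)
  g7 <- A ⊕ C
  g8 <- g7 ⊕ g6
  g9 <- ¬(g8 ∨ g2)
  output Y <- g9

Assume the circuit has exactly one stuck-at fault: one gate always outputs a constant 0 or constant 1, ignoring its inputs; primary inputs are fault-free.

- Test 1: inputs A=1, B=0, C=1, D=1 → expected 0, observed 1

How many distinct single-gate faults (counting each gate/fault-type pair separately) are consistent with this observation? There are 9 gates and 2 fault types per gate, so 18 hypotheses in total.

8

Fault-free: g1=1, g2=0, g3=0, g4=1, g5=0, g6=1, g7=0, g8=1, g9=0 → 0. Observed 1.
  g1: stuck-at-0 ✓; others ✗
  g2: none of the 2 fault types match ✗
  g3: stuck-at-1 ✓; others ✗
  g4: stuck-at-0 ✓; others ✗
  g5: stuck-at-1 ✓; others ✗
  g6: stuck-at-0 ✓; others ✗
  g7: stuck-at-1 ✓; others ✗
  g8: stuck-at-0 ✓; others ✗
  g9: stuck-at-1 ✓; others ✗
Consistent faults: {g1 stuck-at-0, g3 stuck-at-1, g4 stuck-at-0, g5 stuck-at-1, g6 stuck-at-0, g7 stuck-at-1, g8 stuck-at-0, g9 stuck-at-1} — 8 in all.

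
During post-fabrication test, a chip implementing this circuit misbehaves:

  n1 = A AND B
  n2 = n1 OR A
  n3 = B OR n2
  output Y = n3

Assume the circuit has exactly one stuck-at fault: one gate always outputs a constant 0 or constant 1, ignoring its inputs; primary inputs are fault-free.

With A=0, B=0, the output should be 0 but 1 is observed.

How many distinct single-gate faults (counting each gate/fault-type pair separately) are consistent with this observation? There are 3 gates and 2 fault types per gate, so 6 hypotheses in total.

3

Fault-free: n1=0, n2=0, n3=0 → 0. Observed 1.
  n1 stuck-at-0: output 0 ✗
  n1 stuck-at-1: output 1 ✓
  n2 stuck-at-0: output 0 ✗
  n2 stuck-at-1: output 1 ✓
  n3 stuck-at-0: output 0 ✗
  n3 stuck-at-1: output 1 ✓
Consistent faults: {n1 stuck-at-1, n2 stuck-at-1, n3 stuck-at-1} — 3 in all.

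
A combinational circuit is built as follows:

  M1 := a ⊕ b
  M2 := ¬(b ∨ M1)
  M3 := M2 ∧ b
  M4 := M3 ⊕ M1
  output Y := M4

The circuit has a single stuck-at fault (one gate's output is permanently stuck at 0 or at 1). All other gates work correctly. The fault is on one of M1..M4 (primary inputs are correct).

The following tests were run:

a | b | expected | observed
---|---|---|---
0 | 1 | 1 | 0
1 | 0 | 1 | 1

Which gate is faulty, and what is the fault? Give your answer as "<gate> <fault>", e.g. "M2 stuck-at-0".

M2 stuck-at-1

Fault-free values for test 1 (a=0, b=1): M1=1, M2=0, M3=0, M4=1, giving Y=1. Observed 0.
Test 1: faults giving observed 0 are {M1 stuck-at-0, M2 stuck-at-1, M3 stuck-at-1, M4 stuck-at-0}.
Test 2 (a=1, b=0): fault-free M1=1, M2=0, M3=0, M4=1 → 1; observed 1. Eliminates M1 stuck-at-0, M3 stuck-at-1, M4 stuck-at-0.
Only M2 stuck-at-1 is consistent with every test.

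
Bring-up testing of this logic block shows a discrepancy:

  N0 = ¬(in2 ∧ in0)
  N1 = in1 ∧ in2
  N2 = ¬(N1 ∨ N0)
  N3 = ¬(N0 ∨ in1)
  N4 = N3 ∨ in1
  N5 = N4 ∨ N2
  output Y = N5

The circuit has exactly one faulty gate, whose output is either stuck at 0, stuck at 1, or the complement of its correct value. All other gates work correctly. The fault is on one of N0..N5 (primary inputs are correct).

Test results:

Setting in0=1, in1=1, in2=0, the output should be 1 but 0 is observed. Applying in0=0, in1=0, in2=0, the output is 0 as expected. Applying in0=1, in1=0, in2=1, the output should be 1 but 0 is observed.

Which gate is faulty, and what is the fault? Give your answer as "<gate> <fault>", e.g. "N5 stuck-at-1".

Fault-free values for test 1 (in0=1, in1=1, in2=0): N0=1, N1=0, N2=0, N3=0, N4=1, N5=1, giving Y=1. Observed 0.
Test 1: faults giving observed 0 are {N4 stuck-at-0, N4 inverted output, N5 stuck-at-0, N5 inverted output}.
Test 2 (in0=0, in1=0, in2=0): fault-free N0=1, N1=0, N2=0, N3=0, N4=0, N5=0 → 0; observed 0. Eliminates N4 inverted output, N5 inverted output.
Test 3 (in0=1, in1=0, in2=1): fault-free N0=0, N1=0, N2=1, N3=1, N4=1, N5=1 → 1; observed 0. Eliminates N4 stuck-at-0.
Only N5 stuck-at-0 is consistent with every test.

N5 stuck-at-0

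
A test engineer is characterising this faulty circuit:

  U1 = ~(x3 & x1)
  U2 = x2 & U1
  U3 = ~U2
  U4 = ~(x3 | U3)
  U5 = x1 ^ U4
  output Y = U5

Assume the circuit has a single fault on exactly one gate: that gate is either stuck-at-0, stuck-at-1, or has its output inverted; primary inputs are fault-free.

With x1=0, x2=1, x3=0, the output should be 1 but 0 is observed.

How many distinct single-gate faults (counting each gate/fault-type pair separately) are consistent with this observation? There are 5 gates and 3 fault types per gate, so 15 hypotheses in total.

Fault-free: U1=1, U2=1, U3=0, U4=1, U5=1 → 1. Observed 0.
  U1: stuck-at-0, inverted output ✓; others ✗
  U2: stuck-at-0, inverted output ✓; others ✗
  U3: stuck-at-1, inverted output ✓; others ✗
  U4: stuck-at-0, inverted output ✓; others ✗
  U5: stuck-at-0, inverted output ✓; others ✗
Consistent faults: {U1 stuck-at-0, U1 inverted output, U2 stuck-at-0, U2 inverted output, U3 stuck-at-1, U3 inverted output, U4 stuck-at-0, U4 inverted output, U5 stuck-at-0, U5 inverted output} — 10 in all.

10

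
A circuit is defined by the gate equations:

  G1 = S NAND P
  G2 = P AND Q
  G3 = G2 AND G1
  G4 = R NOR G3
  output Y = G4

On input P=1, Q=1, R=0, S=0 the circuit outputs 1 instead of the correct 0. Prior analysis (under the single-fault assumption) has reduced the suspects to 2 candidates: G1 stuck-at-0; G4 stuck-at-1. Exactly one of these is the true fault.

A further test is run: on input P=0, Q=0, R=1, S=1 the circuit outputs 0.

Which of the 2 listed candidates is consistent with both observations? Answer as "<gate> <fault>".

G1 stuck-at-0

Evaluate each candidate on input P=0, Q=0, R=1, S=1:
  G1 stuck-at-0: G1=0 [stuck-at-0], G2=0, G3=0, G4=0 → 0 — matches
  G4 stuck-at-1: G1=1, G2=0, G3=0, G4=1 [stuck-at-1] → 1 — eliminated
Only G1 stuck-at-0 reproduces the observed 0.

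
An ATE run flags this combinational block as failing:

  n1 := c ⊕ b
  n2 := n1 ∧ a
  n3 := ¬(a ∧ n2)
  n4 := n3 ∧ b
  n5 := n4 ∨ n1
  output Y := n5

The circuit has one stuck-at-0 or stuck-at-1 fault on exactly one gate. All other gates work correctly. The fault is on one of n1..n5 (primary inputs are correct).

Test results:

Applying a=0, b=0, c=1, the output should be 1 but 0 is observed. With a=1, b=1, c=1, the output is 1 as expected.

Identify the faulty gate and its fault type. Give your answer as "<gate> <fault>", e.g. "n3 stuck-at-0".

n1 stuck-at-0

Fault-free values for test 1 (a=0, b=0, c=1): n1=1, n2=0, n3=1, n4=0, n5=1, giving Y=1. Observed 0.
Test 1: faults giving observed 0 are {n1 stuck-at-0, n5 stuck-at-0}.
Test 2 (a=1, b=1, c=1): fault-free n1=0, n2=0, n3=1, n4=1, n5=1 → 1; observed 1. Eliminates n5 stuck-at-0.
Only n1 stuck-at-0 is consistent with every test.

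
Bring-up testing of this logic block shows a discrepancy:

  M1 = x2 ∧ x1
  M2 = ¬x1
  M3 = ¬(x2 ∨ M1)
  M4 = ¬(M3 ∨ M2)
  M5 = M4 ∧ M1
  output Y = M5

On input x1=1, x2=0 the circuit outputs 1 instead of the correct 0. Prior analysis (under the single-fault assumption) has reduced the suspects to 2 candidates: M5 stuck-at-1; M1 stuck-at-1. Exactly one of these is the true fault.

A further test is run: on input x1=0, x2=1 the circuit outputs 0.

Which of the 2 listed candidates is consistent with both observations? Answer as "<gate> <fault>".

Evaluate each candidate on input x1=0, x2=1:
  M5 stuck-at-1: M1=0, M2=1, M3=0, M4=0, M5=1 [stuck-at-1] → 1 — eliminated
  M1 stuck-at-1: M1=1 [stuck-at-1], M2=1, M3=0, M4=0, M5=0 → 0 — matches
Only M1 stuck-at-1 reproduces the observed 0.

M1 stuck-at-1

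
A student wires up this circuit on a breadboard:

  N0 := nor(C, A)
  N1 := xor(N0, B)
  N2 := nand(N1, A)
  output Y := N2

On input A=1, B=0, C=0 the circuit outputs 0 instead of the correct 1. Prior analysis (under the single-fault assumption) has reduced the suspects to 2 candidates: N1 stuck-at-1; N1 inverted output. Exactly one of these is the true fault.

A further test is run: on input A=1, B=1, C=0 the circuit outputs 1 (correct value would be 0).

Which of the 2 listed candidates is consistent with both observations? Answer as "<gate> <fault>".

N1 inverted output

Evaluate each candidate on input A=1, B=1, C=0:
  N1 stuck-at-1: N0=0, N1=1 [stuck-at-1], N2=0 → 0 — eliminated
  N1 inverted output: N0=0, N1=0 [inverted output], N2=1 → 1 — matches
Only N1 inverted output reproduces the observed 1.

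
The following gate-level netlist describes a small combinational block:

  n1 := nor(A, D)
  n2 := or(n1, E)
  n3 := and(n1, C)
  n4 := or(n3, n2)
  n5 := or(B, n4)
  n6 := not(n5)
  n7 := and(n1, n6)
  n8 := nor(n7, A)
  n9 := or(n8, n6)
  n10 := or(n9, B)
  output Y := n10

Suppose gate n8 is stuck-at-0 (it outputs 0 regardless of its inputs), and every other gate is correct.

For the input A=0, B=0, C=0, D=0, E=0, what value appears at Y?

Propagate with n8 forced: n1=1, n2=1, n3=0, n4=1, n5=1, n6=0, n7=0, n8=0 [stuck-at-0], n9=0, n10=0.
So Y = 0. (Without the fault it would be 1.)

0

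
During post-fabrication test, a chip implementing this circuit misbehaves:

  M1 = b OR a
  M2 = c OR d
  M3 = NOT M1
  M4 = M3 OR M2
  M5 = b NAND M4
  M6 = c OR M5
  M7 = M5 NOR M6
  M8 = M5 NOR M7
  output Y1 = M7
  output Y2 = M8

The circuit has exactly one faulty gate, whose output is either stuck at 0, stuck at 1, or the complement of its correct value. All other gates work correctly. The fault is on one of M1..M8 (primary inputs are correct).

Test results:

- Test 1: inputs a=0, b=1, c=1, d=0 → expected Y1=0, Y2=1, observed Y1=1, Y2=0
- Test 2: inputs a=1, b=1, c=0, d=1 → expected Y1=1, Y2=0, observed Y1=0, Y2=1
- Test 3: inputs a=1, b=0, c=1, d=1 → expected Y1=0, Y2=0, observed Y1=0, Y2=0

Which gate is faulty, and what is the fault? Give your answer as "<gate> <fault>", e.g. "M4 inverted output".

M6 inverted output

Fault-free values for test 1 (a=0, b=1, c=1, d=0): M1=1, M2=1, M3=0, M4=1, M5=0, M6=1, M7=0, M8=1, giving Y1=0, Y2=1. Observed Y1=1, Y2=0.
Test 1: faults giving observed Y1=1, Y2=0 are {M6 stuck-at-0, M6 inverted output, M7 stuck-at-1, M7 inverted output}.
Test 2 (a=1, b=1, c=0, d=1): fault-free M1=1, M2=1, M3=0, M4=1, M5=0, M6=0, M7=1, M8=0 → Y1=1, Y2=0; observed Y1=0, Y2=1. Eliminates M6 stuck-at-0, M7 stuck-at-1.
Test 3 (a=1, b=0, c=1, d=1): fault-free M1=1, M2=1, M3=0, M4=1, M5=1, M6=1, M7=0, M8=0 → Y1=0, Y2=0; observed Y1=0, Y2=0. Eliminates M7 inverted output.
Only M6 inverted output is consistent with every test.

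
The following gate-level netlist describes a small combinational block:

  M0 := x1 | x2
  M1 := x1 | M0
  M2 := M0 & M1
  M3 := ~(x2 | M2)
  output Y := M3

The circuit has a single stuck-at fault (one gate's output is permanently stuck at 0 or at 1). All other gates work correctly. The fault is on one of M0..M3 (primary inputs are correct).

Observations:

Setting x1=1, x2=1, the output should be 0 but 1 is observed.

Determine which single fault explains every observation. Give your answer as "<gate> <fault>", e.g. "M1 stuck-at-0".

M3 stuck-at-1

Fault-free values for test 1 (x1=1, x2=1): M0=1, M1=1, M2=1, M3=0, giving Y=0. Observed 1.
Test 1: faults giving observed 1 are {M3 stuck-at-1}.
Only M3 stuck-at-1 is consistent with every test.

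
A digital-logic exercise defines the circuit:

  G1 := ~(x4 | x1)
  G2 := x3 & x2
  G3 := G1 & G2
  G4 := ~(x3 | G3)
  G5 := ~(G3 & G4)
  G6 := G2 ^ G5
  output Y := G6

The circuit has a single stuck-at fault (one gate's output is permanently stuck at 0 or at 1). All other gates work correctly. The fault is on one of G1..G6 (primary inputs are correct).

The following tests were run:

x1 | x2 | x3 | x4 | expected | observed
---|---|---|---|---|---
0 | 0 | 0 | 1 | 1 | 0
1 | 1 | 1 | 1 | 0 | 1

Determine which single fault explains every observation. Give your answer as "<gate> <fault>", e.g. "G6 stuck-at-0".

G5 stuck-at-0

Fault-free values for test 1 (x1=0, x2=0, x3=0, x4=1): G1=0, G2=0, G3=0, G4=1, G5=1, G6=1, giving Y=1. Observed 0.
Test 1: faults giving observed 0 are {G2 stuck-at-1, G5 stuck-at-0, G6 stuck-at-0}.
Test 2 (x1=1, x2=1, x3=1, x4=1): fault-free G1=0, G2=1, G3=0, G4=0, G5=1, G6=0 → 0; observed 1. Eliminates G2 stuck-at-1, G6 stuck-at-0.
Only G5 stuck-at-0 is consistent with every test.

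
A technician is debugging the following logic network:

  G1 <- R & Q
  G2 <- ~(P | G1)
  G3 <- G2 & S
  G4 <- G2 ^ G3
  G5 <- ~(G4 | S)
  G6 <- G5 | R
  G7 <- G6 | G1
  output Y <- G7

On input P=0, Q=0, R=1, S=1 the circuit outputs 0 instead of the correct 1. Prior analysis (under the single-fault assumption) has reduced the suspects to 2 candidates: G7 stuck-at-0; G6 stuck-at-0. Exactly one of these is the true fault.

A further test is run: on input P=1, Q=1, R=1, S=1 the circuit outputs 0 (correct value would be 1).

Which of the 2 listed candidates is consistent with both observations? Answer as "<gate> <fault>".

G7 stuck-at-0

Evaluate each candidate on input P=1, Q=1, R=1, S=1:
  G7 stuck-at-0: G1=1, G2=0, G3=0, G4=0, G5=0, G6=1, G7=0 [stuck-at-0] → 0 — matches
  G6 stuck-at-0: G1=1, G2=0, G3=0, G4=0, G5=0, G6=0 [stuck-at-0], G7=1 → 1 — eliminated
Only G7 stuck-at-0 reproduces the observed 0.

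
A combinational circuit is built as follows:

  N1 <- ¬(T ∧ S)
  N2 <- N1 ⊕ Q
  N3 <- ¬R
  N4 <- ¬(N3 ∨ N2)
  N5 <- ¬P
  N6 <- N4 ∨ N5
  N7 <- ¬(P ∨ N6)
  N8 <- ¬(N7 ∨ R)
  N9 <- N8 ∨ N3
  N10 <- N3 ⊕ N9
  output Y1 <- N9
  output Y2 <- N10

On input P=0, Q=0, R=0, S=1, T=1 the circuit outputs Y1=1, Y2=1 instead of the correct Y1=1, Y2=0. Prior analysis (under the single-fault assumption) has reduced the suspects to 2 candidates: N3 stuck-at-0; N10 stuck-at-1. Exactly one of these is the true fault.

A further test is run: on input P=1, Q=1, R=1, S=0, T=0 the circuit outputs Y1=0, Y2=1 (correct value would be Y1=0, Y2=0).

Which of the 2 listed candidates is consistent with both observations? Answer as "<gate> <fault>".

N10 stuck-at-1

Evaluate each candidate on input P=1, Q=1, R=1, S=0, T=0:
  N3 stuck-at-0: N1=1, N2=0, N3=0 [stuck-at-0], N4=1, N5=0, N6=1, N7=0, N8=0, N9=0, N10=0 → Y1=0, Y2=0 — eliminated
  N10 stuck-at-1: N1=1, N2=0, N3=0, N4=1, N5=0, N6=1, N7=0, N8=0, N9=0, N10=1 [stuck-at-1] → Y1=0, Y2=1 — matches
Only N10 stuck-at-1 reproduces the observed Y1=0, Y2=1.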